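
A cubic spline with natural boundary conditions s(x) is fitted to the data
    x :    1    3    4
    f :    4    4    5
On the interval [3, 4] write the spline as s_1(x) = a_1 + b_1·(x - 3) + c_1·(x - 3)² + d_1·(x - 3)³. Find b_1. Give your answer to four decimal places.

With M_i denoting the second derivative at x_i, h_i = 2, 1, and Δ_i = (y_(i+1) − y_i)/h_i = 0, 1:
  2·M_0 + 6·M_1 + 1·M_2 = 6(Δ_1 - Δ_0) = 6
Natural end conditions: M_0 = M_2 = 0.
Hence M_0 = 0, M_1 = 1, M_2 = 0.
On [3, 4], with s_1(x) = a_1 + b_1·(x - 3) + c_1·(x - 3)² + d_1·(x - 3)³: c_1 = M_1/2 = 1/2, d_1 = (M_2 - M_1)/(6h_1) = -1/6, b_1 = Δ_1 - h_1(2M_1 + M_2)/6 = 2/3.

0.6667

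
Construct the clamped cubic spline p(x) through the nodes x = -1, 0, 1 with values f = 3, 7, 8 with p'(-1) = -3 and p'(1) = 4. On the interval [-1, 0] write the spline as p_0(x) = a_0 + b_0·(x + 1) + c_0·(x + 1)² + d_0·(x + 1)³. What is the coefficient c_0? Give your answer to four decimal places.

Write M_i for p''(x_i). With h_i = 1, 1 and divided differences Δ_i = 4, 1, the continuity of p' gives the tridiagonal system
  1·M_0 + 4·M_1 + 1·M_2 = 6(Δ_1 - Δ_0) = -18
Clamped end conditions give two more equations: 2h_0·M_0 + h_0·M_1 = 6(Δ_0 - p'(-1)) = 42 and h_1·M_1 + 2h_1·M_2 = 6(p'(1) - Δ_1) = 18.
Hence M_0 = 29, M_1 = -16, M_2 = 17.
On [-1, 0], with p_0(x) = a_0 + b_0·(x + 1) + c_0·(x + 1)² + d_0·(x + 1)³: c_0 = M_0/2 = 29/2, d_0 = (M_1 - M_0)/(6h_0) = -15/2, b_0 = Δ_0 - h_0(2M_0 + M_1)/6 = -3.

14.5000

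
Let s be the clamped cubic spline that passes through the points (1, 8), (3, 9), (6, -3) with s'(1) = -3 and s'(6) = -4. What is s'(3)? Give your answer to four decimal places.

With M_i denoting the second derivative at x_i, h_i = 2, 3, and Δ_i = (y_(i+1) − y_i)/h_i = 1/2, -4:
  2·M_0 + 10·M_1 + 3·M_2 = 6(Δ_1 - Δ_0) = -27
Clamped end conditions give two more equations: 2h_0·M_0 + h_0·M_1 = 6(Δ_0 - s'(1)) = 21 and h_1·M_1 + 2h_1·M_2 = 6(s'(6) - Δ_1) = 0.
Solving the tridiagonal system: M_0 = 31/4, M_1 = -5, M_2 = 5/2.
On [3, 6], s'(x) = b_1 + 2c_1·(x - 3) + 3d_1·(x - 3)² with b_1 = Δ_1 - h_1(2M_1 + M_2)/6 = -1/4, c_1 = M_1/2 = -5/2, d_1 = (M_2 - M_1)/(6h_1) = 5/12. So s'(3) = -1/4.

-0.2500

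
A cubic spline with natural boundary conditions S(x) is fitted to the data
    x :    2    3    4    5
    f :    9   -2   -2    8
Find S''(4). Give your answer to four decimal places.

11.6000

Write M_i for S''(x_i). With h_i = 1, 1, 1 and divided differences Δ_i = -11, 0, 10, the continuity of S' gives the tridiagonal system
  1·M_0 + 4·M_1 + 1·M_2 = 6(Δ_1 - Δ_0) = 66
  1·M_1 + 4·M_2 + 1·M_3 = 6(Δ_2 - Δ_1) = 60
Natural end conditions: M_0 = M_3 = 0.
Solving: M_0 = 0, M_1 = 68/5, M_2 = 58/5, M_3 = 0.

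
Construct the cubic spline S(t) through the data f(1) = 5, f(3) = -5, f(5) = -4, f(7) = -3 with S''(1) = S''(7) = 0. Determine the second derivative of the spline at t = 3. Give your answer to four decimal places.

With σ_i denoting the second derivative at x_i, h_i = 2, 2, 2, and Δ_i = (y_(i+1) − y_i)/h_i = -5, 1/2, 1/2:
  2·σ_0 + 8·σ_1 + 2·σ_2 = 6(Δ_1 - Δ_0) = 33
  2·σ_1 + 8·σ_2 + 2·σ_3 = 6(Δ_2 - Δ_1) = 0
Natural end conditions: σ_0 = σ_3 = 0.
Forward elimination and back-substitution give σ_0 = 0, σ_1 = 22/5, σ_2 = -11/10, σ_3 = 0.

4.4000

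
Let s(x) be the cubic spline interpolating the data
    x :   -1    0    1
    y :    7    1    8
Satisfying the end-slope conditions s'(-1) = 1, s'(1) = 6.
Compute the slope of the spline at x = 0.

Put σ_i = s'' at the i-th knot. Here h = (1, 1) and Δ = (-6, 7), so the interior equations h_(i-1)·σ_(i-1) + 2(h_(i-1)+h_i)·σ_i + h_i·σ_(i+1) = 6(Δ_i − Δ_(i-1)) read
  1·σ_0 + 4·σ_1 + 1·σ_2 = 6(Δ_1 - Δ_0) = 78
Clamped end conditions give two more equations: 2h_0·σ_0 + h_0·σ_1 = 6(Δ_0 - s'(-1)) = -42 and h_1·σ_1 + 2h_1·σ_2 = 6(s'(1) - Δ_1) = -6.
Solving the tridiagonal system: σ_0 = -38, σ_1 = 34, σ_2 = -20.
On [0, 1], s'(x) = b_1 + 2c_1·x + 3d_1·x² with b_1 = Δ_1 - h_1(2σ_1 + σ_2)/6 = -1, c_1 = σ_1/2 = 17, d_1 = (σ_2 - σ_1)/(6h_1) = -9. So s'(0) = -1.

-1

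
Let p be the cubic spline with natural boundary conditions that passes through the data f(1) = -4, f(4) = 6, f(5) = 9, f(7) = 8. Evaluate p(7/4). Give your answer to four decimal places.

-1.5673

Let σ_i = p''(x_i). Step sizes h_i = 3, 1, 2; slopes of the chords Δ_i = (y_(i+1) - y_i)/h_i = 10/3, 3, -1/2.
  3·σ_0 + 8·σ_1 + 1·σ_2 = 6(Δ_1 - Δ_0) = -2
  1·σ_1 + 6·σ_2 + 2·σ_3 = 6(Δ_2 - Δ_1) = -21
Natural end conditions: σ_0 = σ_3 = 0.
Solving: σ_0 = 0, σ_1 = 9/47, σ_2 = -166/47, σ_3 = 0.
On [1, 4], p(x) = -4 + 913/282·(x - 1) + 0·(x - 1)² + 1/94·(x - 1)³.
With (x - 1) = 3/4: p(7/4) = -9429/6016.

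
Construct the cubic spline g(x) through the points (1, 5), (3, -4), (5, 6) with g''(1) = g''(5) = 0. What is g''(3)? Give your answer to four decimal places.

Let M_i = g''(x_i). Step sizes h_i = 2, 2; slopes of the chords Δ_i = (y_(i+1) - y_i)/h_i = -9/2, 5.
  2·M_0 + 8·M_1 + 2·M_2 = 6(Δ_1 - Δ_0) = 57
Natural end conditions: M_0 = M_2 = 0.
Forward elimination and back-substitution give M_0 = 0, M_1 = 57/8, M_2 = 0.

7.1250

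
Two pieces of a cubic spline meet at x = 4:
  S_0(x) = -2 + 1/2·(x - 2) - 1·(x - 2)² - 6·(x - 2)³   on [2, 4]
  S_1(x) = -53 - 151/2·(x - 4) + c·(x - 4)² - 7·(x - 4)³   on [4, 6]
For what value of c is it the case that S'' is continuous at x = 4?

-37

S_0''(x) = -2 - 36·(x - 2), so S_0''(4) = -74. On the right, S_1''(4) = 2c, so c = -37.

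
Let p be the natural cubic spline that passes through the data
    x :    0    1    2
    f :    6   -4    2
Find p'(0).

Put σ_i = p'' at the i-th knot. Here h = (1, 1) and Δ = (-10, 6), so the interior equations h_(i-1)·σ_(i-1) + 2(h_(i-1)+h_i)·σ_i + h_i·σ_(i+1) = 6(Δ_i − Δ_(i-1)) read
  1·σ_0 + 4·σ_1 + 1·σ_2 = 6(Δ_1 - Δ_0) = 96
Natural end conditions: σ_0 = σ_2 = 0.
Hence σ_0 = 0, σ_1 = 24, σ_2 = 0.
On [0, 1], p'(x) = b_0 + 2c_0·x + 3d_0·x² with b_0 = Δ_0 - h_0(2σ_0 + σ_1)/6 = -14, c_0 = σ_0/2 = 0, d_0 = (σ_1 - σ_0)/(6h_0) = 4. So p'(0) = -14.

-14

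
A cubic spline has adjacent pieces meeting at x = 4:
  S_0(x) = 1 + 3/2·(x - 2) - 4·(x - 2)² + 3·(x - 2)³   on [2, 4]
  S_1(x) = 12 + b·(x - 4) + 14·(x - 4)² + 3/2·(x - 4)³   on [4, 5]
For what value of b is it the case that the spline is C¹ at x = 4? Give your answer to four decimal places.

S_0'(x) = 3/2 - 8·(x - 2) + 9·(x - 2)², so S_0'(4) = 43/2. On the right, S_1'(4) = b, so b = 43/2.

21.5000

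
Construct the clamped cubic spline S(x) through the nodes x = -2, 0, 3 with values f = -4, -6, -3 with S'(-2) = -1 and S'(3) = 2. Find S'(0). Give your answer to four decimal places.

-0.4000

Put σ_i = S'' at the i-th knot. Here h = (2, 3) and Δ = (-1, 1), so the interior equations h_(i-1)·σ_(i-1) + 2(h_(i-1)+h_i)·σ_i + h_i·σ_(i+1) = 6(Δ_i − Δ_(i-1)) read
  2·σ_0 + 10·σ_1 + 3·σ_2 = 6(Δ_1 - Δ_0) = 12
Clamped end conditions give two more equations: 2h_0·σ_0 + h_0·σ_1 = 6(Δ_0 - S'(-2)) = 0 and h_1·σ_1 + 2h_1·σ_2 = 6(S'(3) - Δ_1) = 6.
Hence σ_0 = -3/5, σ_1 = 6/5, σ_2 = 2/5.
On [0, 3], S'(x) = b_1 + 2c_1·x + 3d_1·x² with b_1 = Δ_1 - h_1(2σ_1 + σ_2)/6 = -2/5, c_1 = σ_1/2 = 3/5, d_1 = (σ_2 - σ_1)/(6h_1) = -2/45. So S'(0) = -2/5.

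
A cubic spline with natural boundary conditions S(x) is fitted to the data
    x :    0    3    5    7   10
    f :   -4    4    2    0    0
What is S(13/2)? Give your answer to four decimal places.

With M_i denoting the second derivative at x_i, h_i = 3, 2, 2, 3, and Δ_i = (y_(i+1) − y_i)/h_i = 8/3, -1, -1, 0:
  3·M_0 + 10·M_1 + 2·M_2 = 6(Δ_1 - Δ_0) = -22
  2·M_1 + 8·M_2 + 2·M_3 = 6(Δ_2 - Δ_1) = 0
  2·M_2 + 10·M_3 + 3·M_4 = 6(Δ_3 - Δ_2) = 6
Natural end conditions: M_0 = M_4 = 0.
Solving: M_0 = 0, M_1 = -103/45, M_2 = 4/9, M_3 = 23/45, M_4 = 0.
On [5, 7], S(x) = 2 - 22/15·(x - 5) + 2/9·(x - 5)² + 1/180·(x - 5)³.
With (x - 5) = 3/2: S(13/2) = 51/160.

0.3188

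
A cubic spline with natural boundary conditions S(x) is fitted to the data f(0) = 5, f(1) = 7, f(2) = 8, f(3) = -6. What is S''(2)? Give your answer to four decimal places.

With m_i denoting the second derivative at x_i, h_i = 1, 1, 1, and Δ_i = (y_(i+1) − y_i)/h_i = 2, 1, -14:
  1·m_0 + 4·m_1 + 1·m_2 = 6(Δ_1 - Δ_0) = -6
  1·m_1 + 4·m_2 + 1·m_3 = 6(Δ_2 - Δ_1) = -90
Natural end conditions: m_0 = m_3 = 0.
Hence m_0 = 0, m_1 = 22/5, m_2 = -118/5, m_3 = 0.

-23.6000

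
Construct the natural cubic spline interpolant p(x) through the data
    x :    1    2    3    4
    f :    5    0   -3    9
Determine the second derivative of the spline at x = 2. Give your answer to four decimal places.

With M_i denoting the second derivative at x_i, h_i = 1, 1, 1, and Δ_i = (y_(i+1) − y_i)/h_i = -5, -3, 12:
  1·M_0 + 4·M_1 + 1·M_2 = 6(Δ_1 - Δ_0) = 12
  1·M_1 + 4·M_2 + 1·M_3 = 6(Δ_2 - Δ_1) = 90
Natural end conditions: M_0 = M_3 = 0.
Forward elimination and back-substitution give M_0 = 0, M_1 = -14/5, M_2 = 116/5, M_3 = 0.

-2.8000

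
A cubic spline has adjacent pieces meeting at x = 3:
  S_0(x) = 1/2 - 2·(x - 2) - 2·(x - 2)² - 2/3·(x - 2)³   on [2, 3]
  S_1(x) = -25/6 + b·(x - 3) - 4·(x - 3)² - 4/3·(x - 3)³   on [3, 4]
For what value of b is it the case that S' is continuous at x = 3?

-8

S_0'(x) = -2 - 4·(x - 2) - 2·(x - 2)², so S_0'(3) = -8. On the right, S_1'(3) = b, so b = -8.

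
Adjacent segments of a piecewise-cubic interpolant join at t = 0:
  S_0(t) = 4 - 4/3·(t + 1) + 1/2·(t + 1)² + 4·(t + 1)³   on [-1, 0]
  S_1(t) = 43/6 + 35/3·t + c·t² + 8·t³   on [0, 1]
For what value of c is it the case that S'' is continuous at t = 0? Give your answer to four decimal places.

S_0''(t) = 1 + 24·(t + 1), so S_0''(0) = 25. On the right, S_1''(0) = 2c, so c = 25/2.

12.5000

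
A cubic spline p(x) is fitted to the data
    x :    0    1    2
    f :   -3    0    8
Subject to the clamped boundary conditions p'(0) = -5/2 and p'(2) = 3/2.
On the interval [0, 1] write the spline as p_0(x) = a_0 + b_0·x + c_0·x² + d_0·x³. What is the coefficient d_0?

0

Write M_i for p''(x_i). With h_i = 1, 1 and divided differences Δ_i = 3, 8, the continuity of p' gives the tridiagonal system
  1·M_0 + 4·M_1 + 1·M_2 = 6(Δ_1 - Δ_0) = 30
Clamped end conditions give two more equations: 2h_0·M_0 + h_0·M_1 = 6(Δ_0 - p'(0)) = 33 and h_1·M_1 + 2h_1·M_2 = 6(p'(2) - Δ_1) = -39.
Solving: M_0 = 11, M_1 = 11, M_2 = -25.
On [0, 1], with p_0(x) = a_0 + b_0·x + c_0·x² + d_0·x³: c_0 = M_0/2 = 11/2, d_0 = (M_1 - M_0)/(6h_0) = 0, b_0 = Δ_0 - h_0(2M_0 + M_1)/6 = -5/2.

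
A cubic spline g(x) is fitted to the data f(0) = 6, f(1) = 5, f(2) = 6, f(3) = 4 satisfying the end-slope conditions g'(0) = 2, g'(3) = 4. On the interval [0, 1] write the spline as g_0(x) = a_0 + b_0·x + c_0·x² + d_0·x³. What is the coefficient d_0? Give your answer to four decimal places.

Put m_i = g'' at the i-th knot. Here h = (1, 1, 1) and Δ = (-1, 1, -2), so the interior equations h_(i-1)·m_(i-1) + 2(h_(i-1)+h_i)·m_i + h_i·m_(i+1) = 6(Δ_i − Δ_(i-1)) read
  1·m_0 + 4·m_1 + 1·m_2 = 6(Δ_1 - Δ_0) = 12
  1·m_1 + 4·m_2 + 1·m_3 = 6(Δ_2 - Δ_1) = -18
Clamped end conditions give two more equations: 2h_0·m_0 + h_0·m_1 = 6(Δ_0 - g'(0)) = -18 and h_2·m_2 + 2h_2·m_3 = 6(g'(3) - Δ_2) = 36.
Hence m_0 = -208/15, m_1 = 146/15, m_2 = -196/15, m_3 = 368/15.
On [0, 1], with g_0(x) = a_0 + b_0·x + c_0·x² + d_0·x³: c_0 = m_0/2 = -104/15, d_0 = (m_1 - m_0)/(6h_0) = 59/15, b_0 = Δ_0 - h_0(2m_0 + m_1)/6 = 2.

3.9333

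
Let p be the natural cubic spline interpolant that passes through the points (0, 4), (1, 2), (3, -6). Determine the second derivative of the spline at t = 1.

-2

Let M_i = p''(x_i). Step sizes h_i = 1, 2; slopes of the chords Δ_i = (y_(i+1) - y_i)/h_i = -2, -4.
  1·M_0 + 6·M_1 + 2·M_2 = 6(Δ_1 - Δ_0) = -12
Natural end conditions: M_0 = M_2 = 0.
Hence M_0 = 0, M_1 = -2, M_2 = 0.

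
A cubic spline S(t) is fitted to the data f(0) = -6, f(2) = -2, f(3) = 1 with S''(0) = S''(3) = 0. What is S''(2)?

1

Put m_i = S'' at the i-th knot. Here h = (2, 1) and Δ = (2, 3), so the interior equations h_(i-1)·m_(i-1) + 2(h_(i-1)+h_i)·m_i + h_i·m_(i+1) = 6(Δ_i − Δ_(i-1)) read
  2·m_0 + 6·m_1 + 1·m_2 = 6(Δ_1 - Δ_0) = 6
Natural end conditions: m_0 = m_2 = 0.
Hence m_0 = 0, m_1 = 1, m_2 = 0.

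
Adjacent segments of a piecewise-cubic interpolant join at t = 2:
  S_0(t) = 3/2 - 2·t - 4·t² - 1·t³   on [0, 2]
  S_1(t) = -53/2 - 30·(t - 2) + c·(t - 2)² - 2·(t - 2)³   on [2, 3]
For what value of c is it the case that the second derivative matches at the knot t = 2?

S_0''(t) = -8 - 6·t, so S_0''(2) = -20. On the right, S_1''(2) = 2c, so c = -10.

-10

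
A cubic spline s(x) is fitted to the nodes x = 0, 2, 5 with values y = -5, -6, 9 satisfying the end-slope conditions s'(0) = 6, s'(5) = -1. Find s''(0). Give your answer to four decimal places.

Write M_i for s''(x_i). With h_i = 2, 3 and divided differences Δ_i = -1/2, 5, the continuity of s' gives the tridiagonal system
  2·M_0 + 10·M_1 + 3·M_2 = 6(Δ_1 - Δ_0) = 33
Clamped end conditions give two more equations: 2h_0·M_0 + h_0·M_1 = 6(Δ_0 - s'(0)) = -39 and h_1·M_1 + 2h_1·M_2 = 6(s'(5) - Δ_1) = -36.
Forward elimination and back-substitution give M_0 = -289/20, M_1 = 47/5, M_2 = -107/10.

-14.4500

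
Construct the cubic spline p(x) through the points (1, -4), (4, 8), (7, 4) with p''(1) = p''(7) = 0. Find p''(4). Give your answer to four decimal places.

Let σ_i = p''(x_i). Step sizes h_i = 3, 3; slopes of the chords Δ_i = (y_(i+1) - y_i)/h_i = 4, -4/3.
  3·σ_0 + 12·σ_1 + 3·σ_2 = 6(Δ_1 - Δ_0) = -32
Natural end conditions: σ_0 = σ_2 = 0.
Solving the tridiagonal system: σ_0 = 0, σ_1 = -8/3, σ_2 = 0.

-2.6667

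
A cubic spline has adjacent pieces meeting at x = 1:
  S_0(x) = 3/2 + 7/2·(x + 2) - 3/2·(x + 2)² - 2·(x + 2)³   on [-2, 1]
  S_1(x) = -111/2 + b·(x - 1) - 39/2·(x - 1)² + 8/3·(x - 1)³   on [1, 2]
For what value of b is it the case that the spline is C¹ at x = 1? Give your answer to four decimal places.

-59.5000

S_0'(x) = 7/2 - 3·(x + 2) - 6·(x + 2)², so S_0'(1) = -119/2. On the right, S_1'(1) = b, so b = -119/2.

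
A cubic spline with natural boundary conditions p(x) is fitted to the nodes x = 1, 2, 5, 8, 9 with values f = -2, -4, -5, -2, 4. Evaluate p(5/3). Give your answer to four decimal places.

-3.4271

With σ_i denoting the second derivative at x_i, h_i = 1, 3, 3, 1, and Δ_i = (y_(i+1) − y_i)/h_i = -2, -1/3, 1, 6:
  1·σ_0 + 8·σ_1 + 3·σ_2 = 6(Δ_1 - Δ_0) = 10
  3·σ_1 + 12·σ_2 + 3·σ_3 = 6(Δ_2 - Δ_1) = 8
  3·σ_2 + 8·σ_3 + 1·σ_4 = 6(Δ_3 - Δ_2) = 30
Natural end conditions: σ_0 = σ_4 = 0.
Solving the tridiagonal system: σ_0 = 0, σ_1 = 79/52, σ_2 = -28/39, σ_3 = 209/52, σ_4 = 0.
On [1, 2], p(x) = -2 - 703/312·(x - 1) + 0·(x - 1)² + 79/312·(x - 1)³.
With (x - 1) = 2/3: p(5/3) = -14435/4212.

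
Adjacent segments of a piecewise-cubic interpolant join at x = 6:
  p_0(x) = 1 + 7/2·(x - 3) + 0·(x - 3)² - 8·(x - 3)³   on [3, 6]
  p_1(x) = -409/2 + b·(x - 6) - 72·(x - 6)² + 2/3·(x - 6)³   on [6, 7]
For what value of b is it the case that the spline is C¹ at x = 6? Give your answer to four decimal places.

-212.5000

p_0'(x) = 7/2 + 0·(x - 3) - 24·(x - 3)², so p_0'(6) = -425/2. On the right, p_1'(6) = b, so b = -425/2.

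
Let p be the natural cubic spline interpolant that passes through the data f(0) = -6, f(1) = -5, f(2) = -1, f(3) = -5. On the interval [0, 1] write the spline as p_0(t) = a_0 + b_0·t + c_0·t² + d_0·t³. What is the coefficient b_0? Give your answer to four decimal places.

-0.3333

With σ_i denoting the second derivative at x_i, h_i = 1, 1, 1, and Δ_i = (y_(i+1) − y_i)/h_i = 1, 4, -4:
  1·σ_0 + 4·σ_1 + 1·σ_2 = 6(Δ_1 - Δ_0) = 18
  1·σ_1 + 4·σ_2 + 1·σ_3 = 6(Δ_2 - Δ_1) = -48
Natural end conditions: σ_0 = σ_3 = 0.
Solving: σ_0 = 0, σ_1 = 8, σ_2 = -14, σ_3 = 0.
On [0, 1], with p_0(t) = a_0 + b_0·t + c_0·t² + d_0·t³: c_0 = σ_0/2 = 0, d_0 = (σ_1 - σ_0)/(6h_0) = 4/3, b_0 = Δ_0 - h_0(2σ_0 + σ_1)/6 = -1/3.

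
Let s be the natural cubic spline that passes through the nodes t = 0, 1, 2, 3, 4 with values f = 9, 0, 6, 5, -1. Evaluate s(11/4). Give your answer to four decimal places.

6.0737

Write σ_i for s''(x_i). With h_i = 1, 1, 1, 1 and divided differences Δ_i = -9, 6, -1, -6, the continuity of s' gives the tridiagonal system
  1·σ_0 + 4·σ_1 + 1·σ_2 = 6(Δ_1 - Δ_0) = 90
  1·σ_1 + 4·σ_2 + 1·σ_3 = 6(Δ_2 - Δ_1) = -42
  1·σ_2 + 4·σ_3 + 1·σ_4 = 6(Δ_3 - Δ_2) = -30
Natural end conditions: σ_0 = σ_4 = 0.
Forward elimination and back-substitution give σ_0 = 0, σ_1 = 186/7, σ_2 = -114/7, σ_3 = -24/7, σ_4 = 0.
On [2, 3], s(t) = 6 + 5·(t - 2) - 57/7·(t - 2)² + 15/7·(t - 2)³.
With (t - 2) = 3/4: s(11/4) = 2721/448.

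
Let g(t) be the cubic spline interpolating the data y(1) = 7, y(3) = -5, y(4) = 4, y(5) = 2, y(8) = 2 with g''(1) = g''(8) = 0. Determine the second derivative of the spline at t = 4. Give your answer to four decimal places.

-22.2472

Write σ_i for g''(x_i). With h_i = 2, 1, 1, 3 and divided differences Δ_i = -6, 9, -2, 0, the continuity of g' gives the tridiagonal system
  2·σ_0 + 6·σ_1 + 1·σ_2 = 6(Δ_1 - Δ_0) = 90
  1·σ_1 + 4·σ_2 + 1·σ_3 = 6(Δ_2 - Δ_1) = -66
  1·σ_2 + 8·σ_3 + 3·σ_4 = 6(Δ_3 - Δ_2) = 12
Natural end conditions: σ_0 = σ_4 = 0.
Hence σ_0 = 0, σ_1 = 1665/89, σ_2 = -1980/89, σ_3 = 381/89, σ_4 = 0.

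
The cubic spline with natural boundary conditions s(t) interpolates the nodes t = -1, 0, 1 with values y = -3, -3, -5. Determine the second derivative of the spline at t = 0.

Put σ_i = s'' at the i-th knot. Here h = (1, 1) and Δ = (0, -2), so the interior equations h_(i-1)·σ_(i-1) + 2(h_(i-1)+h_i)·σ_i + h_i·σ_(i+1) = 6(Δ_i − Δ_(i-1)) read
  1·σ_0 + 4·σ_1 + 1·σ_2 = 6(Δ_1 - Δ_0) = -12
Natural end conditions: σ_0 = σ_2 = 0.
Hence σ_0 = 0, σ_1 = -3, σ_2 = 0.

-3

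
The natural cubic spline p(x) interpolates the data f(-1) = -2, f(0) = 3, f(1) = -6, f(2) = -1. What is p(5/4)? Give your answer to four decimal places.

-6.2813

Write m_i for p''(x_i). With h_i = 1, 1, 1 and divided differences Δ_i = 5, -9, 5, the continuity of p' gives the tridiagonal system
  1·m_0 + 4·m_1 + 1·m_2 = 6(Δ_1 - Δ_0) = -84
  1·m_1 + 4·m_2 + 1·m_3 = 6(Δ_2 - Δ_1) = 84
Natural end conditions: m_0 = m_3 = 0.
Solving the tridiagonal system: m_0 = 0, m_1 = -28, m_2 = 28, m_3 = 0.
On [1, 2], p(x) = -6 - 13/3·(x - 1) + 14·(x - 1)² - 14/3·(x - 1)³.
With (x - 1) = 1/4: p(5/4) = -201/32.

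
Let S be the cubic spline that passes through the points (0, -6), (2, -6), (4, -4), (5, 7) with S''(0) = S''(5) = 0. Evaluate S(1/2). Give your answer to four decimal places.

-5.7017

Put M_i = S'' at the i-th knot. Here h = (2, 2, 1) and Δ = (0, 1, 11), so the interior equations h_(i-1)·M_(i-1) + 2(h_(i-1)+h_i)·M_i + h_i·M_(i+1) = 6(Δ_i − Δ_(i-1)) read
  2·M_0 + 8·M_1 + 2·M_2 = 6(Δ_1 - Δ_0) = 6
  2·M_1 + 6·M_2 + 1·M_3 = 6(Δ_2 - Δ_1) = 60
Natural end conditions: M_0 = M_3 = 0.
Forward elimination and back-substitution give M_0 = 0, M_1 = -21/11, M_2 = 117/11, M_3 = 0.
On [0, 2], S(x) = -6 + 7/11·x + 0·x² - 7/44·x³.
With x = 1/2: S(1/2) = -2007/352.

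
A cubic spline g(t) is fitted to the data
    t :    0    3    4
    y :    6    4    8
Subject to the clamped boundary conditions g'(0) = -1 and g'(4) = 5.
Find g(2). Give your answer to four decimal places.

3.1852

Let M_i = g''(x_i). Step sizes h_i = 3, 1; slopes of the chords Δ_i = (y_(i+1) - y_i)/h_i = -2/3, 4.
  3·M_0 + 8·M_1 + 1·M_2 = 6(Δ_1 - Δ_0) = 28
Clamped end conditions give two more equations: 2h_0·M_0 + h_0·M_1 = 6(Δ_0 - g'(0)) = 2 and h_1·M_1 + 2h_1·M_2 = 6(g'(4) - Δ_1) = 6.
Forward elimination and back-substitution give M_0 = -5/3, M_1 = 4, M_2 = 1.
On [0, 3], g(t) = 6 - 1·t - 5/6·t² + 17/54·t³.
With t = 2: g(2) = 86/27.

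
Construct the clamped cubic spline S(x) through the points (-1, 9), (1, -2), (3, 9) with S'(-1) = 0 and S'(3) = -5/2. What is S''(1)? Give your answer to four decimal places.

Write M_i for S''(x_i). With h_i = 2, 2 and divided differences Δ_i = -11/2, 11/2, the continuity of S' gives the tridiagonal system
  2·M_0 + 8·M_1 + 2·M_2 = 6(Δ_1 - Δ_0) = 66
Clamped end conditions give two more equations: 2h_0·M_0 + h_0·M_1 = 6(Δ_0 - S'(-1)) = -33 and h_1·M_1 + 2h_1·M_2 = 6(S'(3) - Δ_1) = -48.
Solving the tridiagonal system: M_0 = -137/8, M_1 = 71/4, M_2 = -167/8.

17.7500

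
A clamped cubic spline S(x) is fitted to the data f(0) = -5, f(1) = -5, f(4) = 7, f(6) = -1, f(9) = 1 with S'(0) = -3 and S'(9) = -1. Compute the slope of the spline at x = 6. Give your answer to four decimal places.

Write M_i for S''(x_i). With h_i = 1, 3, 2, 3 and divided differences Δ_i = 0, 4, -4, 2/3, the continuity of S' gives the tridiagonal system
  1·M_0 + 8·M_1 + 3·M_2 = 6(Δ_1 - Δ_0) = 24
  3·M_1 + 10·M_2 + 2·M_3 = 6(Δ_2 - Δ_1) = -48
  2·M_2 + 10·M_3 + 3·M_4 = 6(Δ_3 - Δ_2) = 28
Clamped end conditions give two more equations: 2h_0·M_0 + h_0·M_1 = 6(Δ_0 - S'(0)) = 18 and h_3·M_3 + 2h_3·M_4 = 6(S'(9) - Δ_3) = -10.
Forward elimination and back-substitution give M_0 = 769/118, M_1 = 293/59, M_2 = -875/118, M_3 = 332/59, M_4 = -793/177.
On [6, 9], S'(x) = b_3 + 2c_3·(x - 6) + 3d_3·(x - 6)² with b_3 = Δ_3 - h_3(2M_3 + M_4)/6 = -321/118, c_3 = M_3/2 = 166/59, d_3 = (M_4 - M_3)/(6h_3) = -1789/3186. So S'(6) = -321/118.

-2.7203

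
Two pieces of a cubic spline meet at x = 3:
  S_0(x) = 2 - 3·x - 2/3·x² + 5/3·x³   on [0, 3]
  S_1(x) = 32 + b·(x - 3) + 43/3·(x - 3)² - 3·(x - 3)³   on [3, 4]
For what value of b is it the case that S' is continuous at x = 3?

38

S_0'(x) = -3 - 4/3·x + 5·x², so S_0'(3) = 38. On the right, S_1'(3) = b, so b = 38.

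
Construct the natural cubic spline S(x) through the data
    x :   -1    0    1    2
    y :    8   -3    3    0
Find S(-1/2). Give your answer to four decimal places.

Let σ_i = S''(x_i). Step sizes h_i = 1, 1, 1; slopes of the chords Δ_i = (y_(i+1) - y_i)/h_i = -11, 6, -3.
  1·σ_0 + 4·σ_1 + 1·σ_2 = 6(Δ_1 - Δ_0) = 102
  1·σ_1 + 4·σ_2 + 1·σ_3 = 6(Δ_2 - Δ_1) = -54
Natural end conditions: σ_0 = σ_3 = 0.
Hence σ_0 = 0, σ_1 = 154/5, σ_2 = -106/5, σ_3 = 0.
On [-1, 0], S(x) = 8 - 242/15·(x + 1) + 0·(x + 1)² + 77/15·(x + 1)³.
With (x + 1) = 1/2: S(-1/2) = 23/40.

0.5750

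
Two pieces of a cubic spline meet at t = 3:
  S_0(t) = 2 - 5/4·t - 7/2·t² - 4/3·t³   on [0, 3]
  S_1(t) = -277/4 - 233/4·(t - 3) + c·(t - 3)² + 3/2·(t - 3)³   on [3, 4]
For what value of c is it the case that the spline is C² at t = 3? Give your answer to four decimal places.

-15.5000

S_0''(t) = -7 - 8·t, so S_0''(3) = -31. On the right, S_1''(3) = 2c, so c = -31/2.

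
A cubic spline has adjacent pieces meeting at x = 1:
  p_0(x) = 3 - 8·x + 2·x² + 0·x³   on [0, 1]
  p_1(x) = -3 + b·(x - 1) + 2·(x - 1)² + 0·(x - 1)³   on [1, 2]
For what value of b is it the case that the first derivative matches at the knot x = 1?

-4

p_0'(x) = -8 + 4·x + 0·x², so p_0'(1) = -4. On the right, p_1'(1) = b, so b = -4.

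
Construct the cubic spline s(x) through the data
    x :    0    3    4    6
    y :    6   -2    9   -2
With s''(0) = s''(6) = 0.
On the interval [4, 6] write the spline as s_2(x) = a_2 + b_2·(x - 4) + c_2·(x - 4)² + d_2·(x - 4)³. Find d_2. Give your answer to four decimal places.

Write M_i for s''(x_i). With h_i = 3, 1, 2 and divided differences Δ_i = -8/3, 11, -11/2, the continuity of s' gives the tridiagonal system
  3·M_0 + 8·M_1 + 1·M_2 = 6(Δ_1 - Δ_0) = 82
  1·M_1 + 6·M_2 + 2·M_3 = 6(Δ_2 - Δ_1) = -99
Natural end conditions: M_0 = M_3 = 0.
Solving: M_0 = 0, M_1 = 591/47, M_2 = -874/47, M_3 = 0.
On [4, 6], with s_2(x) = a_2 + b_2·(x - 4) + c_2·(x - 4)² + d_2·(x - 4)³: c_2 = M_2/2 = -437/47, d_2 = (M_3 - M_2)/(6h_2) = 437/282, b_2 = Δ_2 - h_2(2M_2 + M_3)/6 = 1945/282.

1.5496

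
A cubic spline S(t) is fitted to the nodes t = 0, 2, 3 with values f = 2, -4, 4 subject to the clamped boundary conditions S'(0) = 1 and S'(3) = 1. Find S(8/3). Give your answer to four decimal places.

Put M_i = S'' at the i-th knot. Here h = (2, 1) and Δ = (-3, 8), so the interior equations h_(i-1)·M_(i-1) + 2(h_(i-1)+h_i)·M_i + h_i·M_(i+1) = 6(Δ_i − Δ_(i-1)) read
  2·M_0 + 6·M_1 + 1·M_2 = 6(Δ_1 - Δ_0) = 66
Clamped end conditions give two more equations: 2h_0·M_0 + h_0·M_1 = 6(Δ_0 - S'(0)) = -24 and h_1·M_1 + 2h_1·M_2 = 6(S'(3) - Δ_1) = -42.
Hence M_0 = -17, M_1 = 22, M_2 = -32.
On [2, 3], S(t) = -4 + 6·(t - 2) + 11·(t - 2)² - 9·(t - 2)³.
With (t - 2) = 2/3: S(8/3) = 20/9.

2.2222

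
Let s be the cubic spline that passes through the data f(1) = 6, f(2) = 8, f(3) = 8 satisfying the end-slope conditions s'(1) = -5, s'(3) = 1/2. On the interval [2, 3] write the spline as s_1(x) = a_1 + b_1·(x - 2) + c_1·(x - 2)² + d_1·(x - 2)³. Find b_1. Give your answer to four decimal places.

Write M_i for s''(x_i). With h_i = 1, 1 and divided differences Δ_i = 2, 0, the continuity of s' gives the tridiagonal system
  1·M_0 + 4·M_1 + 1·M_2 = 6(Δ_1 - Δ_0) = -12
Clamped end conditions give two more equations: 2h_0·M_0 + h_0·M_1 = 6(Δ_0 - s'(1)) = 42 and h_1·M_1 + 2h_1·M_2 = 6(s'(3) - Δ_1) = 3.
Solving: M_0 = 107/4, M_1 = -23/2, M_2 = 29/4.
On [2, 3], with s_1(x) = a_1 + b_1·(x - 2) + c_1·(x - 2)² + d_1·(x - 2)³: c_1 = M_1/2 = -23/4, d_1 = (M_2 - M_1)/(6h_1) = 25/8, b_1 = Δ_1 - h_1(2M_1 + M_2)/6 = 21/8.

2.6250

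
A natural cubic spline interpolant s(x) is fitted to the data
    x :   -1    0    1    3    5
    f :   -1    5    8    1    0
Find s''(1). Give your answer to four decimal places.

Write σ_i for s''(x_i). With h_i = 1, 1, 2, 2 and divided differences Δ_i = 6, 3, -7/2, -1/2, the continuity of s' gives the tridiagonal system
  1·σ_0 + 4·σ_1 + 1·σ_2 = 6(Δ_1 - Δ_0) = -18
  1·σ_1 + 6·σ_2 + 2·σ_3 = 6(Δ_2 - Δ_1) = -39
  2·σ_2 + 8·σ_3 + 2·σ_4 = 6(Δ_3 - Δ_2) = 18
Natural end conditions: σ_0 = σ_4 = 0.
Solving: σ_0 = 0, σ_1 = -37/14, σ_2 = -52/7, σ_3 = 115/28, σ_4 = 0.

-7.4286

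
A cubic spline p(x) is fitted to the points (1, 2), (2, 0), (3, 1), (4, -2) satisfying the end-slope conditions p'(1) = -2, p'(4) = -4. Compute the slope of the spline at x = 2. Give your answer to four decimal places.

Put M_i = p'' at the i-th knot. Here h = (1, 1, 1) and Δ = (-2, 1, -3), so the interior equations h_(i-1)·M_(i-1) + 2(h_(i-1)+h_i)·M_i + h_i·M_(i+1) = 6(Δ_i − Δ_(i-1)) read
  1·M_0 + 4·M_1 + 1·M_2 = 6(Δ_1 - Δ_0) = 18
  1·M_1 + 4·M_2 + 1·M_3 = 6(Δ_2 - Δ_1) = -24
Clamped end conditions give two more equations: 2h_0·M_0 + h_0·M_1 = 6(Δ_0 - p'(1)) = 0 and h_2·M_2 + 2h_2·M_3 = 6(p'(4) - Δ_2) = -6.
Hence M_0 = -56/15, M_1 = 112/15, M_2 = -122/15, M_3 = 16/15.
On [2, 3], p'(x) = b_1 + 2c_1·(x - 2) + 3d_1·(x - 2)² with b_1 = Δ_1 - h_1(2M_1 + M_2)/6 = -2/15, c_1 = M_1/2 = 56/15, d_1 = (M_2 - M_1)/(6h_1) = -13/5. So p'(2) = -2/15.

-0.1333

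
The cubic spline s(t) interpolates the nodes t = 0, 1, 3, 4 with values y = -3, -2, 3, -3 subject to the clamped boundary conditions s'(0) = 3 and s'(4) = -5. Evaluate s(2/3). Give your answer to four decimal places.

-2.3058

Write M_i for s''(x_i). With h_i = 1, 2, 1 and divided differences Δ_i = 1, 5/2, -6, the continuity of s' gives the tridiagonal system
  1·M_0 + 6·M_1 + 2·M_2 = 6(Δ_1 - Δ_0) = 9
  2·M_1 + 6·M_2 + 1·M_3 = 6(Δ_2 - Δ_1) = -51
Clamped end conditions give two more equations: 2h_0·M_0 + h_0·M_1 = 6(Δ_0 - s'(0)) = -12 and h_2·M_2 + 2h_2·M_3 = 6(s'(4) - Δ_2) = 6.
Solving the tridiagonal system: M_0 = -337/35, M_1 = 254/35, M_2 = -436/35, M_3 = 323/35.
On [0, 1], s(t) = -3 + 3·t - 337/70·t² + 197/70·t³.
With t = 2/3: s(2/3) = -2179/945.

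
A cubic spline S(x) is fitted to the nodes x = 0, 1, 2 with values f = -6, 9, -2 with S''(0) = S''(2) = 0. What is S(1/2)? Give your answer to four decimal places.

Write M_i for S''(x_i). With h_i = 1, 1 and divided differences Δ_i = 15, -11, the continuity of S' gives the tridiagonal system
  1·M_0 + 4·M_1 + 1·M_2 = 6(Δ_1 - Δ_0) = -156
Natural end conditions: M_0 = M_2 = 0.
Hence M_0 = 0, M_1 = -39, M_2 = 0.
On [0, 1], S(x) = -6 + 43/2·x + 0·x² - 13/2·x³.
With x = 1/2: S(1/2) = 63/16.

3.9375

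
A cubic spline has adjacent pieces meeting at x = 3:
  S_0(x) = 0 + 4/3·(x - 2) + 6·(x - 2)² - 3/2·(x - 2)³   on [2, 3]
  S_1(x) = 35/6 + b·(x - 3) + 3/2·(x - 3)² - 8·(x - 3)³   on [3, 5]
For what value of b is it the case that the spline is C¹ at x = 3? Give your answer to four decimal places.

S_0'(x) = 4/3 + 12·(x - 2) - 9/2·(x - 2)², so S_0'(3) = 53/6. On the right, S_1'(3) = b, so b = 53/6.

8.8333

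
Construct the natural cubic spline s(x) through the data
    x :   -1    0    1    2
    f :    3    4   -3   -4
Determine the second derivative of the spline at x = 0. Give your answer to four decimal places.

Put M_i = s'' at the i-th knot. Here h = (1, 1, 1) and Δ = (1, -7, -1), so the interior equations h_(i-1)·M_(i-1) + 2(h_(i-1)+h_i)·M_i + h_i·M_(i+1) = 6(Δ_i − Δ_(i-1)) read
  1·M_0 + 4·M_1 + 1·M_2 = 6(Δ_1 - Δ_0) = -48
  1·M_1 + 4·M_2 + 1·M_3 = 6(Δ_2 - Δ_1) = 36
Natural end conditions: M_0 = M_3 = 0.
Solving the tridiagonal system: M_0 = 0, M_1 = -76/5, M_2 = 64/5, M_3 = 0.

-15.2000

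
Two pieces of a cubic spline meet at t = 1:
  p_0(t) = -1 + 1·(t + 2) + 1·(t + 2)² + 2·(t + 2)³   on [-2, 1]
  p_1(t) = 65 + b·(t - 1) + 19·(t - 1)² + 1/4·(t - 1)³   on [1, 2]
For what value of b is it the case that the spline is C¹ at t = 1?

p_0'(t) = 1 + 2·(t + 2) + 6·(t + 2)², so p_0'(1) = 61. On the right, p_1'(1) = b, so b = 61.

61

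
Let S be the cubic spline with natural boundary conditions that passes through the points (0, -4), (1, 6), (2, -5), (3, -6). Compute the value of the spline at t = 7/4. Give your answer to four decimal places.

-2.1156

With σ_i denoting the second derivative at x_i, h_i = 1, 1, 1, and Δ_i = (y_(i+1) − y_i)/h_i = 10, -11, -1:
  1·σ_0 + 4·σ_1 + 1·σ_2 = 6(Δ_1 - Δ_0) = -126
  1·σ_1 + 4·σ_2 + 1·σ_3 = 6(Δ_2 - Δ_1) = 60
Natural end conditions: σ_0 = σ_3 = 0.
Solving: σ_0 = 0, σ_1 = -188/5, σ_2 = 122/5, σ_3 = 0.
On [1, 2], S(t) = 6 - 38/15·(t - 1) - 94/5·(t - 1)² + 31/3·(t - 1)³.
With (t - 1) = 3/4: S(7/4) = -677/320.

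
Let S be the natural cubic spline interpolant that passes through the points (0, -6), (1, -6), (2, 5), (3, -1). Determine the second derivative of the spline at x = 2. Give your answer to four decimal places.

-31.6000

Let σ_i = S''(x_i). Step sizes h_i = 1, 1, 1; slopes of the chords Δ_i = (y_(i+1) - y_i)/h_i = 0, 11, -6.
  1·σ_0 + 4·σ_1 + 1·σ_2 = 6(Δ_1 - Δ_0) = 66
  1·σ_1 + 4·σ_2 + 1·σ_3 = 6(Δ_2 - Δ_1) = -102
Natural end conditions: σ_0 = σ_3 = 0.
Forward elimination and back-substitution give σ_0 = 0, σ_1 = 122/5, σ_2 = -158/5, σ_3 = 0.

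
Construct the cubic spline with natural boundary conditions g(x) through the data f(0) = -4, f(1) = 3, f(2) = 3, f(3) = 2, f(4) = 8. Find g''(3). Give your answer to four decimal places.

10.9286

Write σ_i for g''(x_i). With h_i = 1, 1, 1, 1 and divided differences Δ_i = 7, 0, -1, 6, the continuity of g' gives the tridiagonal system
  1·σ_0 + 4·σ_1 + 1·σ_2 = 6(Δ_1 - Δ_0) = -42
  1·σ_1 + 4·σ_2 + 1·σ_3 = 6(Δ_2 - Δ_1) = -6
  1·σ_2 + 4·σ_3 + 1·σ_4 = 6(Δ_3 - Δ_2) = 42
Natural end conditions: σ_0 = σ_4 = 0.
Forward elimination and back-substitution give σ_0 = 0, σ_1 = -141/14, σ_2 = -12/7, σ_3 = 153/14, σ_4 = 0.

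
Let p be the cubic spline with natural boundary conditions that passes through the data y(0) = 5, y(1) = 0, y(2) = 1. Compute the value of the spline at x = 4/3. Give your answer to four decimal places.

-0.2222

With M_i denoting the second derivative at x_i, h_i = 1, 1, and Δ_i = (y_(i+1) − y_i)/h_i = -5, 1:
  1·M_0 + 4·M_1 + 1·M_2 = 6(Δ_1 - Δ_0) = 36
Natural end conditions: M_0 = M_2 = 0.
Forward elimination and back-substitution give M_0 = 0, M_1 = 9, M_2 = 0.
On [1, 2], p(x) = 0 - 2·(x - 1) + 9/2·(x - 1)² - 3/2·(x - 1)³.
With (x - 1) = 1/3: p(4/3) = -2/9.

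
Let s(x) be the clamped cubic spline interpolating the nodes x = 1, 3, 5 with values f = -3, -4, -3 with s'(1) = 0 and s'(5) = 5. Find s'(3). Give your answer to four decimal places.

-1.2500

Write m_i for s''(x_i). With h_i = 2, 2 and divided differences Δ_i = -1/2, 1/2, the continuity of s' gives the tridiagonal system
  2·m_0 + 8·m_1 + 2·m_2 = 6(Δ_1 - Δ_0) = 6
Clamped end conditions give two more equations: 2h_0·m_0 + h_0·m_1 = 6(Δ_0 - s'(1)) = -3 and h_1·m_1 + 2h_1·m_2 = 6(s'(5) - Δ_1) = 27.
Solving: m_0 = -1/4, m_1 = -1, m_2 = 29/4.
On [3, 5], s'(x) = b_1 + 2c_1·(x - 3) + 3d_1·(x - 3)² with b_1 = Δ_1 - h_1(2m_1 + m_2)/6 = -5/4, c_1 = m_1/2 = -1/2, d_1 = (m_2 - m_1)/(6h_1) = 11/16. So s'(3) = -5/4.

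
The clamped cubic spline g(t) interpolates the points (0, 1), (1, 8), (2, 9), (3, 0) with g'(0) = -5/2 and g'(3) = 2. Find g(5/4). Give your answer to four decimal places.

With M_i denoting the second derivative at x_i, h_i = 1, 1, 1, and Δ_i = (y_(i+1) − y_i)/h_i = 7, 1, -9:
  1·M_0 + 4·M_1 + 1·M_2 = 6(Δ_1 - Δ_0) = -36
  1·M_1 + 4·M_2 + 1·M_3 = 6(Δ_2 - Δ_1) = -60
Clamped end conditions give two more equations: 2h_0·M_0 + h_0·M_1 = 6(Δ_0 - g'(0)) = 57 and h_2·M_2 + 2h_2·M_3 = 6(g'(3) - Δ_2) = 66.
Forward elimination and back-substitution give M_0 = 172/5, M_1 = -59/5, M_2 = -116/5, M_3 = 223/5.
On [1, 2], g(t) = 8 + 44/5·(t - 1) - 59/10·(t - 1)² - 19/10·(t - 1)³.
With (t - 1) = 1/4: g(5/4) = 6273/640.

9.8016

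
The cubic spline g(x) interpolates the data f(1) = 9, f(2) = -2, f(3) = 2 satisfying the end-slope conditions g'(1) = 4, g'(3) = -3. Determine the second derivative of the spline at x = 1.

Put m_i = g'' at the i-th knot. Here h = (1, 1) and Δ = (-11, 4), so the interior equations h_(i-1)·m_(i-1) + 2(h_(i-1)+h_i)·m_i + h_i·m_(i+1) = 6(Δ_i − Δ_(i-1)) read
  1·m_0 + 4·m_1 + 1·m_2 = 6(Δ_1 - Δ_0) = 90
Clamped end conditions give two more equations: 2h_0·m_0 + h_0·m_1 = 6(Δ_0 - g'(1)) = -90 and h_1·m_1 + 2h_1·m_2 = 6(g'(3) - Δ_1) = -42.
Solving: m_0 = -71, m_1 = 52, m_2 = -47.

-71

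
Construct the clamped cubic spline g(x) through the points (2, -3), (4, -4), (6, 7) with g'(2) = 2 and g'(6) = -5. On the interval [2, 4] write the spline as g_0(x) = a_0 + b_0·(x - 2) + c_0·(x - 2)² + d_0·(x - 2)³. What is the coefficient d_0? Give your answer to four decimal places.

Write σ_i for g''(x_i). With h_i = 2, 2 and divided differences Δ_i = -1/2, 11/2, the continuity of g' gives the tridiagonal system
  2·σ_0 + 8·σ_1 + 2·σ_2 = 6(Δ_1 - Δ_0) = 36
Clamped end conditions give two more equations: 2h_0·σ_0 + h_0·σ_1 = 6(Δ_0 - g'(2)) = -15 and h_1·σ_1 + 2h_1·σ_2 = 6(g'(6) - Δ_1) = -63.
Solving the tridiagonal system: σ_0 = -10, σ_1 = 25/2, σ_2 = -22.
On [2, 4], with g_0(x) = a_0 + b_0·(x - 2) + c_0·(x - 2)² + d_0·(x - 2)³: c_0 = σ_0/2 = -5, d_0 = (σ_1 - σ_0)/(6h_0) = 15/8, b_0 = Δ_0 - h_0(2σ_0 + σ_1)/6 = 2.

1.8750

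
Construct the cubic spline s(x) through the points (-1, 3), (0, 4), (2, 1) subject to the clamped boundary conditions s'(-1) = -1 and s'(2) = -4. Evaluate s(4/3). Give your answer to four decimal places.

3.1481

With σ_i denoting the second derivative at x_i, h_i = 1, 2, and Δ_i = (y_(i+1) − y_i)/h_i = 1, -3/2:
  1·σ_0 + 6·σ_1 + 2·σ_2 = 6(Δ_1 - Δ_0) = -15
Clamped end conditions give two more equations: 2h_0·σ_0 + h_0·σ_1 = 6(Δ_0 - s'(-1)) = 12 and h_1·σ_1 + 2h_1·σ_2 = 6(s'(2) - Δ_1) = -15.
Solving the tridiagonal system: σ_0 = 15/2, σ_1 = -3, σ_2 = -9/4.
On [0, 2], s(x) = 4 + 5/4·x - 3/2·x² + 1/16·x³.
With x = 4/3: s(4/3) = 85/27.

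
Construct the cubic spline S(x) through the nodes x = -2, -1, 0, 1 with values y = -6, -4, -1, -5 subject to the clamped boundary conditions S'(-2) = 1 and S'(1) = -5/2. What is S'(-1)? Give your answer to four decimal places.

3.7667

Let M_i = S''(x_i). Step sizes h_i = 1, 1, 1; slopes of the chords Δ_i = (y_(i+1) - y_i)/h_i = 2, 3, -4.
  1·M_0 + 4·M_1 + 1·M_2 = 6(Δ_1 - Δ_0) = 6
  1·M_1 + 4·M_2 + 1·M_3 = 6(Δ_2 - Δ_1) = -42
Clamped end conditions give two more equations: 2h_0·M_0 + h_0·M_1 = 6(Δ_0 - S'(-2)) = 6 and h_2·M_2 + 2h_2·M_3 = 6(S'(1) - Δ_2) = 9.
Solving the tridiagonal system: M_0 = 7/15, M_1 = 76/15, M_2 = -221/15, M_3 = 178/15.
On [-1, 0], S'(x) = b_1 + 2c_1·(x + 1) + 3d_1·(x + 1)² with b_1 = Δ_1 - h_1(2M_1 + M_2)/6 = 113/30, c_1 = M_1/2 = 38/15, d_1 = (M_2 - M_1)/(6h_1) = -33/10. So S'(-1) = 113/30.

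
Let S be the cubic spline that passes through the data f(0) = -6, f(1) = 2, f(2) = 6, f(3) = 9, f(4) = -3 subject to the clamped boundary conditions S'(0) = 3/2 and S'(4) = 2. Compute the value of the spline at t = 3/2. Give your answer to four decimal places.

4.2020

Put M_i = S'' at the i-th knot. Here h = (1, 1, 1, 1) and Δ = (8, 4, 3, -12), so the interior equations h_(i-1)·M_(i-1) + 2(h_(i-1)+h_i)·M_i + h_i·M_(i+1) = 6(Δ_i − Δ_(i-1)) read
  1·M_0 + 4·M_1 + 1·M_2 = 6(Δ_1 - Δ_0) = -24
  1·M_1 + 4·M_2 + 1·M_3 = 6(Δ_2 - Δ_1) = -6
  1·M_2 + 4·M_3 + 1·M_4 = 6(Δ_3 - Δ_2) = -90
Clamped end conditions give two more equations: 2h_0·M_0 + h_0·M_1 = 6(Δ_0 - S'(0)) = 39 and h_3·M_3 + 2h_3·M_4 = 6(S'(4) - Δ_3) = 84.
Hence M_0 = 1543/56, M_1 = -451/28, M_2 = 103/8, M_3 = -1159/28, M_4 = 3511/56.
On [1, 2], S(t) = 2 + 809/112·(t - 1) - 451/56·(t - 1)² + 541/112·(t - 1)³.
With (t - 1) = 1/2: S(3/2) = 3765/896.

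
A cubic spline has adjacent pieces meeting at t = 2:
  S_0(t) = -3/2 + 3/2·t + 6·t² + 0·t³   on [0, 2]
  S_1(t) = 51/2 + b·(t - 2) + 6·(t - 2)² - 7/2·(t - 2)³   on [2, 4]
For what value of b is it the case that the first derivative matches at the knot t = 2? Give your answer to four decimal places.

S_0'(t) = 3/2 + 12·t + 0·t², so S_0'(2) = 51/2. On the right, S_1'(2) = b, so b = 51/2.

25.5000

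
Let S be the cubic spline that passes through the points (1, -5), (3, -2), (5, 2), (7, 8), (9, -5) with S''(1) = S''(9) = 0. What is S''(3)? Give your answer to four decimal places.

-0.3214

Put σ_i = S'' at the i-th knot. Here h = (2, 2, 2, 2) and Δ = (3/2, 2, 3, -13/2), so the interior equations h_(i-1)·σ_(i-1) + 2(h_(i-1)+h_i)·σ_i + h_i·σ_(i+1) = 6(Δ_i − Δ_(i-1)) read
  2·σ_0 + 8·σ_1 + 2·σ_2 = 6(Δ_1 - Δ_0) = 3
  2·σ_1 + 8·σ_2 + 2·σ_3 = 6(Δ_2 - Δ_1) = 6
  2·σ_2 + 8·σ_3 + 2·σ_4 = 6(Δ_3 - Δ_2) = -57
Natural end conditions: σ_0 = σ_4 = 0.
Forward elimination and back-substitution give σ_0 = 0, σ_1 = -9/28, σ_2 = 39/14, σ_3 = -219/28, σ_4 = 0.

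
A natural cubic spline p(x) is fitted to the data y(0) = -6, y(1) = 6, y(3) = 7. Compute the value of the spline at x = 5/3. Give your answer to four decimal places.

With m_i denoting the second derivative at x_i, h_i = 1, 2, and Δ_i = (y_(i+1) − y_i)/h_i = 12, 1/2:
  1·m_0 + 6·m_1 + 2·m_2 = 6(Δ_1 - Δ_0) = -69
Natural end conditions: m_0 = m_2 = 0.
Hence m_0 = 0, m_1 = -23/2, m_2 = 0.
On [1, 3], p(x) = 6 + 49/6·(x - 1) - 23/4·(x - 1)² + 23/24·(x - 1)³.
With (x - 1) = 2/3: p(5/3) = 743/81.

9.1728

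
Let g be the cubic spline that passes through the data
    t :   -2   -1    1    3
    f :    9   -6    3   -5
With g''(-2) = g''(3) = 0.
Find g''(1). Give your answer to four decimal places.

Let m_i = g''(x_i). Step sizes h_i = 1, 2, 2; slopes of the chords Δ_i = (y_(i+1) - y_i)/h_i = -15, 9/2, -4.
  1·m_0 + 6·m_1 + 2·m_2 = 6(Δ_1 - Δ_0) = 117
  2·m_1 + 8·m_2 + 2·m_3 = 6(Δ_2 - Δ_1) = -51
Natural end conditions: m_0 = m_3 = 0.
Forward elimination and back-substitution give m_0 = 0, m_1 = 519/22, m_2 = -135/11, m_3 = 0.

-12.2727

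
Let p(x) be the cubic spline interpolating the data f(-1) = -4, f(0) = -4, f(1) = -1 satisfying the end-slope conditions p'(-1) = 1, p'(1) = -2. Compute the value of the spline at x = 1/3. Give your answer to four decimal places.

-2.7037

Let m_i = p''(x_i). Step sizes h_i = 1, 1; slopes of the chords Δ_i = (y_(i+1) - y_i)/h_i = 0, 3.
  1·m_0 + 4·m_1 + 1·m_2 = 6(Δ_1 - Δ_0) = 18
Clamped end conditions give two more equations: 2h_0·m_0 + h_0·m_1 = 6(Δ_0 - p'(-1)) = -6 and h_1·m_1 + 2h_1·m_2 = 6(p'(1) - Δ_1) = -30.
Hence m_0 = -9, m_1 = 12, m_2 = -21.
On [0, 1], p(x) = -4 + 5/2·x + 6·x² - 11/2·x³.
With x = 1/3: p(1/3) = -73/27.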